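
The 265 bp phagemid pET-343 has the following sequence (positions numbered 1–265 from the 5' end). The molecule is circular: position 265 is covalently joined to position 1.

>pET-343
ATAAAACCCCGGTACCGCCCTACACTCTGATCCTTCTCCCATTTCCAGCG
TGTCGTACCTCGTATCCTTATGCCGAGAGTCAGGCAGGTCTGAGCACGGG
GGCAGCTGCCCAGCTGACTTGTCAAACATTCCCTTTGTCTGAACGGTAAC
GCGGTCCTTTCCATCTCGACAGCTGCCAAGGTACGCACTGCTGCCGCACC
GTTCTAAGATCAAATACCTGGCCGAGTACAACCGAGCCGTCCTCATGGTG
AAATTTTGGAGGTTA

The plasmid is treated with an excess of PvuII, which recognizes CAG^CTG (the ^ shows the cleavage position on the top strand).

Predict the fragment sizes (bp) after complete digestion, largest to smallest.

PvuII sites (CAGCTG) start at positions 103, 111, 170.
PvuII cuts after base 3 of each site, so after positions 105, 113, 172.
Circular molecule, 3 cuts → 3 fragments:
  106–113 → 8 bp
  114–172 → 59 bp
  173–265 then 1–105 → 93 + 105 = 198 bp
Sorted largest to smallest: 198, 59, 8 bp.

198, 59, 8 bp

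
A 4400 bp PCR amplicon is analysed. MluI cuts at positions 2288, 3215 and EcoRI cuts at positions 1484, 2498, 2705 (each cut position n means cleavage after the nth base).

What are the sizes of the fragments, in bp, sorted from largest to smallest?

Combined cut positions (sorted): 1484, 2288, 2498, 2705, 3215.
Linear molecule, 5 cuts → 6 fragments:
  1484 − 0 = 1484 bp
  2288 − 1484 = 804 bp
  2498 − 2288 = 210 bp
  2705 − 2498 = 207 bp
  3215 − 2705 = 510 bp
  4400 − 3215 = 1185 bp
Sorted largest to smallest: 1484, 1185, 804, 510, 210, 207 bp.

1484, 1185, 804, 510, 210, 207 bp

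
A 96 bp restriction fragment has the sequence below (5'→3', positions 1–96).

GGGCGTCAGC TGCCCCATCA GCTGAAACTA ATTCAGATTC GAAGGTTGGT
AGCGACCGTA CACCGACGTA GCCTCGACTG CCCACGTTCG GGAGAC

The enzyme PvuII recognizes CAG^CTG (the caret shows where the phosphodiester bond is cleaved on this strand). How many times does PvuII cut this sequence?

CAGCTG occurs starting at positions 7, 19.
PvuII cuts at 2 sites.

2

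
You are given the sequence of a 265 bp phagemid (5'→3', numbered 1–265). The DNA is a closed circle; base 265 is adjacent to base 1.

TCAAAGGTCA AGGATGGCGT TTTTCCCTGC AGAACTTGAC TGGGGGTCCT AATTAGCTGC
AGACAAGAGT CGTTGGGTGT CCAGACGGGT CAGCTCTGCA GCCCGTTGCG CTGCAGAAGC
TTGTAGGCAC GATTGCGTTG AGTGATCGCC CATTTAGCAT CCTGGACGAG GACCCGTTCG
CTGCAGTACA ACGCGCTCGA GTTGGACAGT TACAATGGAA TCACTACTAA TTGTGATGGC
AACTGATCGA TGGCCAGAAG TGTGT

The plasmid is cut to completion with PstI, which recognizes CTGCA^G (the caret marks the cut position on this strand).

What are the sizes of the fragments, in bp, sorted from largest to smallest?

111, 70, 39, 30, 15 bp

PstI sites (CTGCAG) start at positions 27, 57, 96, 111, 181.
PstI cuts after base 5 of each site (before the last base), so after positions 31, 61, 100, 115, 185.
Circular molecule, 5 cuts → 5 fragments:
  32–61 → 30 bp
  62–100 → 39 bp
  101–115 → 15 bp
  116–185 → 70 bp
  186–265 then 1–31 → 80 + 31 = 111 bp
Sorted largest to smallest: 111, 70, 39, 30, 15 bp.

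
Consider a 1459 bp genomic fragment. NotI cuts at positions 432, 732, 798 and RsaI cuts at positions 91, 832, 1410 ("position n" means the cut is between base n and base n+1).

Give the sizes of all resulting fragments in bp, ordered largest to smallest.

Combined cut positions (sorted): 91, 432, 732, 798, 832, 1410.
Linear molecule, 6 cuts → 7 fragments:
  91 − 0 = 91 bp
  432 − 91 = 341 bp
  732 − 432 = 300 bp
  798 − 732 = 66 bp
  832 − 798 = 34 bp
  1410 − 832 = 578 bp
  1459 − 1410 = 49 bp
Sorted largest to smallest: 578, 341, 300, 91, 66, 49, 34 bp.

578, 341, 300, 91, 66, 49, 34 bp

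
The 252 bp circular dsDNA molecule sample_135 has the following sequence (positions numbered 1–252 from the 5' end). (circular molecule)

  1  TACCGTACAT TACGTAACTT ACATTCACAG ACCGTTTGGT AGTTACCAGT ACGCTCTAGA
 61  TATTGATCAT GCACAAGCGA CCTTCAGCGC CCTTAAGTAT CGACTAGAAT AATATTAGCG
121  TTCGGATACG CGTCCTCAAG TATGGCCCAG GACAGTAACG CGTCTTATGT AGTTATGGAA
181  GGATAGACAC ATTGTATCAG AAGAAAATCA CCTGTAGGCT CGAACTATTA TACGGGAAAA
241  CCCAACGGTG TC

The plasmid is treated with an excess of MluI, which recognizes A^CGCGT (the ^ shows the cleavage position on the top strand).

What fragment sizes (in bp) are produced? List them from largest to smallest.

222, 30 bp

MluI sites (ACGCGT) start at positions 128, 158.
MluI cuts after the first base of each site, so after positions 128, 158.
Circular molecule, 2 cuts → 2 fragments:
  129–158 → 30 bp
  159–252 then 1–128 → 94 + 128 = 222 bp
Sorted largest to smallest: 222, 30 bp.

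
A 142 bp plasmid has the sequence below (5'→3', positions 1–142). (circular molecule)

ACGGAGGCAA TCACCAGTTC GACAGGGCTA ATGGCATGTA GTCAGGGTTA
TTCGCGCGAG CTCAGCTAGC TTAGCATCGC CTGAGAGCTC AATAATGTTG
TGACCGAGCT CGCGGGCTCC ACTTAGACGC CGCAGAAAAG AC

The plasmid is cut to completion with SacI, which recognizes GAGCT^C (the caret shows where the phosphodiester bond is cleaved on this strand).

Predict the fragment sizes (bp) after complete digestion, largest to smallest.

94, 27, 21 bp

SacI sites (GAGCTC) start at positions 58, 85, 106.
SacI cuts after base 5 of each site (before the last base), so after positions 62, 89, 110.
Circular molecule, 3 cuts → 3 fragments:
  63–89 → 27 bp
  90–110 → 21 bp
  111–142 then 1–62 → 32 + 62 = 94 bp
Sorted largest to smallest: 94, 27, 21 bp.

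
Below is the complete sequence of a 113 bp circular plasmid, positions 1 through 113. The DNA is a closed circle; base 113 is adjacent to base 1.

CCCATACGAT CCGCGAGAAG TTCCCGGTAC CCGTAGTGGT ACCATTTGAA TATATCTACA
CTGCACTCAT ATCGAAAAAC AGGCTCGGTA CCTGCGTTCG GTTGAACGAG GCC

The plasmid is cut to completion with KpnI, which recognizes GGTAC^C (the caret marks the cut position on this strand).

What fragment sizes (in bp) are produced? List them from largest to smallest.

52, 49, 12 bp

KpnI sites (GGTACC) start at positions 26, 38, 87.
KpnI cuts after base 5 of each site (before the last base), so after positions 30, 42, 91.
Circular molecule, 3 cuts → 3 fragments:
  31–42 → 12 bp
  43–91 → 49 bp
  92–113 then 1–30 → 22 + 30 = 52 bp
Sorted largest to smallest: 52, 49, 12 bp.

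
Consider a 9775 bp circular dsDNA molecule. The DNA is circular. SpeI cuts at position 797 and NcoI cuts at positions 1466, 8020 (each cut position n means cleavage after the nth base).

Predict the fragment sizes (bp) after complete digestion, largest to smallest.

Combined cut positions (sorted): 797, 1466, 8020.
Circular molecule, 3 cuts → 3 fragments:
  1466 − 797 = 669 bp
  8020 − 1466 = 6554 bp
  wrap: 9775 − 8020 + 797 = 2552 bp
Sorted largest to smallest: 6554, 2552, 669 bp.

6554, 2552, 669 bp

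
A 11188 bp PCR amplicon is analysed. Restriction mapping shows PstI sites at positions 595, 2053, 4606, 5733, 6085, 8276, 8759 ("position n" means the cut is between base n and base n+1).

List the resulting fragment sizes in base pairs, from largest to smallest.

2553, 2429, 2191, 1458, 1127, 595, 483, 352 bp

Linear molecule, 7 cuts → 8 fragments:
  595 − 0 = 595 bp
  2053 − 595 = 1458 bp
  4606 − 2053 = 2553 bp
  5733 − 4606 = 1127 bp
  6085 − 5733 = 352 bp
  8276 − 6085 = 2191 bp
  8759 − 8276 = 483 bp
  11188 − 8759 = 2429 bp
Sorted largest to smallest: 2553, 2429, 2191, 1458, 1127, 595, 483, 352 bp.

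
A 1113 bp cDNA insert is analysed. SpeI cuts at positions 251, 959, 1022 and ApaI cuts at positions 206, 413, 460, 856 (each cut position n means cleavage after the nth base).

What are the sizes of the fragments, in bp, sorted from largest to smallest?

396, 206, 162, 103, 91, 63, 47, 45 bp

Combined cut positions (sorted): 206, 251, 413, 460, 856, 959, 1022.
Linear molecule, 7 cuts → 8 fragments:
  206 − 0 = 206 bp
  251 − 206 = 45 bp
  413 − 251 = 162 bp
  460 − 413 = 47 bp
  856 − 460 = 396 bp
  959 − 856 = 103 bp
  1022 − 959 = 63 bp
  1113 − 1022 = 91 bp
Sorted largest to smallest: 396, 206, 162, 103, 91, 63, 47, 45 bp.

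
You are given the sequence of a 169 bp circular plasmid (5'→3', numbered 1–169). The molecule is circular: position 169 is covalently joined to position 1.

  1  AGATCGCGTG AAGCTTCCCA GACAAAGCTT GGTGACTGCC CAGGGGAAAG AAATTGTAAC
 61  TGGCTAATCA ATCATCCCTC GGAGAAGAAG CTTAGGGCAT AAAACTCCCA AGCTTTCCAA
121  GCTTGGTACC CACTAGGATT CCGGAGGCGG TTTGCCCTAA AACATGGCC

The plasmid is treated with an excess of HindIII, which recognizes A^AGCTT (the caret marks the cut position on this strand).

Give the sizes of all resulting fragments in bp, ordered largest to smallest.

63, 61, 22, 14, 9 bp

HindIII sites (AAGCTT) start at positions 11, 25, 88, 110, 119.
HindIII cuts after the first base of each site, so after positions 11, 25, 88, 110, 119.
Circular molecule, 5 cuts → 5 fragments:
  12–25 → 14 bp
  26–88 → 63 bp
  89–110 → 22 bp
  111–119 → 9 bp
  120–169 then 1–11 → 50 + 11 = 61 bp
Sorted largest to smallest: 63, 61, 22, 14, 9 bp.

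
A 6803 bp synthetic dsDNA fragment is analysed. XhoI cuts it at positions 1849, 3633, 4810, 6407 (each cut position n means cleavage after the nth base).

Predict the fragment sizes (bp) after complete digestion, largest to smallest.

1849, 1784, 1597, 1177, 396 bp

Linear molecule, 4 cuts → 5 fragments:
  1849 − 0 = 1849 bp
  3633 − 1849 = 1784 bp
  4810 − 3633 = 1177 bp
  6407 − 4810 = 1597 bp
  6803 − 6407 = 396 bp
Sorted largest to smallest: 1849, 1784, 1597, 1177, 396 bp.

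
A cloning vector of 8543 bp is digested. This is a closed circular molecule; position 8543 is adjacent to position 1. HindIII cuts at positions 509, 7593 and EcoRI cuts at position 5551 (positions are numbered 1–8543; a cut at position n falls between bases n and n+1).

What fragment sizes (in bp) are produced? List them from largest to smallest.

5042, 2042, 1459 bp

Combined cut positions (sorted): 509, 5551, 7593.
Circular molecule, 3 cuts → 3 fragments:
  5551 − 509 = 5042 bp
  7593 − 5551 = 2042 bp
  wrap: 8543 − 7593 + 509 = 1459 bp
Sorted largest to smallest: 5042, 2042, 1459 bp.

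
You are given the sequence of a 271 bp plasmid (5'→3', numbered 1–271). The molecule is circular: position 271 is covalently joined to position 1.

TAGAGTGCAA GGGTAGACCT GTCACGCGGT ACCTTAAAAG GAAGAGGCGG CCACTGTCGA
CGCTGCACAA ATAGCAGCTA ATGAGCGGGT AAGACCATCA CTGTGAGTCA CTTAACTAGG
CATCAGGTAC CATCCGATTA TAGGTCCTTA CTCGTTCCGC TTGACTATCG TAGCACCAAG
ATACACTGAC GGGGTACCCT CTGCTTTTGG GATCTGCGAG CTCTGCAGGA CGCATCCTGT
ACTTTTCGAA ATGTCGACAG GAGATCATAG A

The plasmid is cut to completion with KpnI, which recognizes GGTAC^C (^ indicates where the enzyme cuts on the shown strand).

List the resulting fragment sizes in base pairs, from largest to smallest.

KpnI sites (GGTACC) start at positions 28, 126, 193.
KpnI cuts after base 5 of each site (before the last base), so after positions 32, 130, 197.
Circular molecule, 3 cuts → 3 fragments:
  33–130 → 98 bp
  131–197 → 67 bp
  198–271 then 1–32 → 74 + 32 = 106 bp
Sorted largest to smallest: 106, 98, 67 bp.

106, 98, 67 bp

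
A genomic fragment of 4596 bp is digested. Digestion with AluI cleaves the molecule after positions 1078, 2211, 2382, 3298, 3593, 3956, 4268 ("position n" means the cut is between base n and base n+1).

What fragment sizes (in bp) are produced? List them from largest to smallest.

Linear molecule, 7 cuts → 8 fragments:
  1078 − 0 = 1078 bp
  2211 − 1078 = 1133 bp
  2382 − 2211 = 171 bp
  3298 − 2382 = 916 bp
  3593 − 3298 = 295 bp
  3956 − 3593 = 363 bp
  4268 − 3956 = 312 bp
  4596 − 4268 = 328 bp
Sorted largest to smallest: 1133, 1078, 916, 363, 328, 312, 295, 171 bp.

1133, 1078, 916, 363, 328, 312, 295, 171 bp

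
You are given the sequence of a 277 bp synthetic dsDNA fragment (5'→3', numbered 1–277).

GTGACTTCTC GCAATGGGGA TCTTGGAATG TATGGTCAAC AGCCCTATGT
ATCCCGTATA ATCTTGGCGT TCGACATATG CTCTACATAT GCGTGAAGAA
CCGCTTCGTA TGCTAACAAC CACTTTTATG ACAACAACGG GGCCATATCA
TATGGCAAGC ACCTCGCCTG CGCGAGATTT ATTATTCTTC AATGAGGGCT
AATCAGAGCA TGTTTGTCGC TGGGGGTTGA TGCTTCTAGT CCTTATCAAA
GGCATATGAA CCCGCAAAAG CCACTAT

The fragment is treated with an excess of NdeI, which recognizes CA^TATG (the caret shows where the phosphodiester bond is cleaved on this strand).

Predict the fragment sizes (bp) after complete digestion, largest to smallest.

104, 76, 63, 23, 11 bp

NdeI sites (CATATG) start at positions 75, 86, 149, 253.
NdeI cuts after base 2 of each site, so after positions 76, 87, 150, 254.
Linear molecule, 4 cuts → 5 fragments:
  1–76 → 76 bp
  77–87 → 11 bp
  88–150 → 63 bp
  151–254 → 104 bp
  255–277 → 23 bp
Sorted largest to smallest: 104, 76, 63, 23, 11 bp.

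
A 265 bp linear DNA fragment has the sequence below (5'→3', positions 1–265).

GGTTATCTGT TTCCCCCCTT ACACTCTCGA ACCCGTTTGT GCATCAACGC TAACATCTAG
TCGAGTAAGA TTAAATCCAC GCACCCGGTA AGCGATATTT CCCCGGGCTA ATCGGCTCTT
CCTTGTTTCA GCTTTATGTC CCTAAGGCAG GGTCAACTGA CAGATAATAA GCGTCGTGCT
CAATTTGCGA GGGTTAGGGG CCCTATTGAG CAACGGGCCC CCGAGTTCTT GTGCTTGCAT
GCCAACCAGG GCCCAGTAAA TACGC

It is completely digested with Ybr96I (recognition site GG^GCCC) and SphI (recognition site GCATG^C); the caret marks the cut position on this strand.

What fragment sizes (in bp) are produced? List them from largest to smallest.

Ybr96I sites (GGGCCC) start at positions 198, 215, 249.
Ybr96I cuts after base 2 of each site, so after positions 199, 216, 250.
The SphI site (GCATGC) starts at position 237.
SphI cuts after base 5 of each site (before the last base), so after position 241.
Combined cut positions: 199, 216, 241, 250.
Linear molecule, 4 cuts → 5 fragments:
  1–199 → 199 bp
  200–216 → 17 bp
  217–241 → 25 bp
  242–250 → 9 bp
  251–265 → 15 bp
Sorted largest to smallest: 199, 25, 17, 15, 9 bp.

199, 25, 17, 15, 9 bp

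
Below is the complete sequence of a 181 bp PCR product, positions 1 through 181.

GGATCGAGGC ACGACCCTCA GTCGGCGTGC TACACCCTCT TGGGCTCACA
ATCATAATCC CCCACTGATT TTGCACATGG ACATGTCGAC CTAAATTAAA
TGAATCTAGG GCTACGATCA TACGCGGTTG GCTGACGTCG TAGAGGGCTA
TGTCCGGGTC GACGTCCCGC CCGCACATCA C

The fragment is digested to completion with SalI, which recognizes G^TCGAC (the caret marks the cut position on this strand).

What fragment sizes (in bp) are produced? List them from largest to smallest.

SalI sites (GTCGAC) start at positions 85, 158.
SalI cuts after the first base of each site, so after positions 85, 158.
Linear molecule, 2 cuts → 3 fragments:
  1–85 → 85 bp
  86–158 → 73 bp
  159–181 → 23 bp
Sorted largest to smallest: 85, 73, 23 bp.

85, 73, 23 bp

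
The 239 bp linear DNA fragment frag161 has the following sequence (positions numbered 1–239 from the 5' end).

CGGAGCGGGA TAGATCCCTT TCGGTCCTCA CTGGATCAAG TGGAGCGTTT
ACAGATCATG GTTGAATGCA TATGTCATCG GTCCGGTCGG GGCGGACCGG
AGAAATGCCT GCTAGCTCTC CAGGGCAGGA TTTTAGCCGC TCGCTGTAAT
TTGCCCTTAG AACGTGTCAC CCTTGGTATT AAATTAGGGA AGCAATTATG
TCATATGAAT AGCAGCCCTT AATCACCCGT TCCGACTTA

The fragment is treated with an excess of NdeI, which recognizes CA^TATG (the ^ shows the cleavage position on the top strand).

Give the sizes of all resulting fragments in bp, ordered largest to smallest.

NdeI sites (CATATG) start at positions 69, 202.
NdeI cuts after base 2 of each site, so after positions 70, 203.
Linear molecule, 2 cuts → 3 fragments:
  1–70 → 70 bp
  71–203 → 133 bp
  204–239 → 36 bp
Sorted largest to smallest: 133, 70, 36 bp.

133, 70, 36 bp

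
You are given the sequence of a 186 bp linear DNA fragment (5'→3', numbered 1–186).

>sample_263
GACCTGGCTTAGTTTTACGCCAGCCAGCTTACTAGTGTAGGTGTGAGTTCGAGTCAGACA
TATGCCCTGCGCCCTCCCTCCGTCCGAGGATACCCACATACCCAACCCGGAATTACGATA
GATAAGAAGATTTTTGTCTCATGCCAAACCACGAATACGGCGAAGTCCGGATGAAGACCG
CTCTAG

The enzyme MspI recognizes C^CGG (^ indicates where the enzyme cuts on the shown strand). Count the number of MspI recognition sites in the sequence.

2

CCGG occurs starting at positions 107, 167.
MspI cuts at 2 sites.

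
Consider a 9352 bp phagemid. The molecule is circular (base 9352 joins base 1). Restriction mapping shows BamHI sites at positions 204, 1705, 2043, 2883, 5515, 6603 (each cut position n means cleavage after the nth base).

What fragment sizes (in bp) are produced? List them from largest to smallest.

2953, 2632, 1501, 1088, 840, 338 bp

Circular molecule, 6 cuts → 6 fragments:
  1705 − 204 = 1501 bp
  2043 − 1705 = 338 bp
  2883 − 2043 = 840 bp
  5515 − 2883 = 2632 bp
  6603 − 5515 = 1088 bp
  wrap: 9352 − 6603 + 204 = 2953 bp
Sorted largest to smallest: 2953, 2632, 1501, 1088, 840, 338 bp.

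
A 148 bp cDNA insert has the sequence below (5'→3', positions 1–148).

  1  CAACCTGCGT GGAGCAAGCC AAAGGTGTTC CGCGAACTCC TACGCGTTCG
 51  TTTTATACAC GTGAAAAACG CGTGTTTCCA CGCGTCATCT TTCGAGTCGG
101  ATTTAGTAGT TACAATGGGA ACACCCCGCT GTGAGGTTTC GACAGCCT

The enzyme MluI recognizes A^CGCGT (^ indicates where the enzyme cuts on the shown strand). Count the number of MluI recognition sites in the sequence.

3

ACGCGT occurs starting at positions 42, 68, 80.
MluI cuts at 3 sites.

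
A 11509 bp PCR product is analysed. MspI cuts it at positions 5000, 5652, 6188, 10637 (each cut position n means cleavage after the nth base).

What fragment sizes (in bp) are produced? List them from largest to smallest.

5000, 4449, 872, 652, 536 bp

Linear molecule, 4 cuts → 5 fragments:
  5000 − 0 = 5000 bp
  5652 − 5000 = 652 bp
  6188 − 5652 = 536 bp
  10637 − 6188 = 4449 bp
  11509 − 10637 = 872 bp
Sorted largest to smallest: 5000, 4449, 872, 652, 536 bp.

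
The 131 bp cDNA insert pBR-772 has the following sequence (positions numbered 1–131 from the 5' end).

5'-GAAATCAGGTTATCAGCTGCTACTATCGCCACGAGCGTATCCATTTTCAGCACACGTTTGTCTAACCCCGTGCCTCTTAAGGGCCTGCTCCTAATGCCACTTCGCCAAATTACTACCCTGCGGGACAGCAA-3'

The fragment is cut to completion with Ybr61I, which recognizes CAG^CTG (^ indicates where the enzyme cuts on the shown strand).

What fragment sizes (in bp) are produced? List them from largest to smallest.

The Ybr61I site (CAGCTG) starts at position 14.
Ybr61I cuts after base 3 of each site, so after position 16.
Linear molecule, 1 cut → 2 fragments:
  1–16 → 16 bp
  17–131 → 115 bp
Sorted largest to smallest: 115, 16 bp.

115, 16 bp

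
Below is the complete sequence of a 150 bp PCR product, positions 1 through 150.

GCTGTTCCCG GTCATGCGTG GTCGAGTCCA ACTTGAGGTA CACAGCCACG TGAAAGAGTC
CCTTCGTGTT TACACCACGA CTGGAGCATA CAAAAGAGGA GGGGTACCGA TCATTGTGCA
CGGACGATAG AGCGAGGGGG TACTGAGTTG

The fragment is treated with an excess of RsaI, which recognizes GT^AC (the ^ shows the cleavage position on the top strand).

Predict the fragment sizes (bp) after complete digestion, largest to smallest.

RsaI sites (GTAC) start at positions 38, 104, 140.
RsaI cuts after base 2 of each site, so after positions 39, 105, 141.
Linear molecule, 3 cuts → 4 fragments:
  1–39 → 39 bp
  40–105 → 66 bp
  106–141 → 36 bp
  142–150 → 9 bp
Sorted largest to smallest: 66, 39, 36, 9 bp.

66, 39, 36, 9 bp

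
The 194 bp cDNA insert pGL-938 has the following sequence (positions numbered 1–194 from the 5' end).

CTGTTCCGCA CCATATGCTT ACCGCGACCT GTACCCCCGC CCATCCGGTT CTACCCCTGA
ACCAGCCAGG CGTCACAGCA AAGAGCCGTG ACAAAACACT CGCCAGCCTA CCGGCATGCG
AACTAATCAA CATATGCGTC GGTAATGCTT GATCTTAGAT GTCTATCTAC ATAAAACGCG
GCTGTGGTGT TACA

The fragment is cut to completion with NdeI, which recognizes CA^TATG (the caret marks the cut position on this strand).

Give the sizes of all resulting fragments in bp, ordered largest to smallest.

NdeI sites (CATATG) start at positions 12, 131.
NdeI cuts after base 2 of each site, so after positions 13, 132.
Linear molecule, 2 cuts → 3 fragments:
  1–13 → 13 bp
  14–132 → 119 bp
  133–194 → 62 bp
Sorted largest to smallest: 119, 62, 13 bp.

119, 62, 13 bp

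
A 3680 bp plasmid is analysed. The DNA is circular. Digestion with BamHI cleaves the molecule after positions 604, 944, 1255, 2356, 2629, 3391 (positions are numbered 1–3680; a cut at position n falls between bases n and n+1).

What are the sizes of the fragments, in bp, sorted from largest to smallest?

Circular molecule, 6 cuts → 6 fragments:
  944 − 604 = 340 bp
  1255 − 944 = 311 bp
  2356 − 1255 = 1101 bp
  2629 − 2356 = 273 bp
  3391 − 2629 = 762 bp
  wrap: 3680 − 3391 + 604 = 893 bp
Sorted largest to smallest: 1101, 893, 762, 340, 311, 273 bp.

1101, 893, 762, 340, 311, 273 bp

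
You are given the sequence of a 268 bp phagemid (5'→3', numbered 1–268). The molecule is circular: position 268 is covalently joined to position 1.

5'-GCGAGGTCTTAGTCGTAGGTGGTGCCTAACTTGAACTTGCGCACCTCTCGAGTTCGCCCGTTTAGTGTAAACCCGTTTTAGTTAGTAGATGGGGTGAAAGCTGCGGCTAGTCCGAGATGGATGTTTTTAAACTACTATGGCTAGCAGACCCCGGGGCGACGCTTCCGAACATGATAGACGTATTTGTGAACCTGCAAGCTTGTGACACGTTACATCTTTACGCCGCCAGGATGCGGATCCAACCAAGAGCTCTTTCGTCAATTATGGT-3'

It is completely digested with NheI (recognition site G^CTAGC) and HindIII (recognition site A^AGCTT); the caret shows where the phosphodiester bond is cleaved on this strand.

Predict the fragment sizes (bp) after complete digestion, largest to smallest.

212, 56 bp

The NheI site (GCTAGC) starts at position 140.
NheI cuts after the first base of each site, so after position 140.
The HindIII site (AAGCTT) starts at position 196.
HindIII cuts after the first base of each site, so after position 196.
Combined cut positions: 140, 196.
Circular molecule, 2 cuts → 2 fragments:
  141–196 → 56 bp
  197–268 then 1–140 → 72 + 140 = 212 bp
Sorted largest to smallest: 212, 56 bp.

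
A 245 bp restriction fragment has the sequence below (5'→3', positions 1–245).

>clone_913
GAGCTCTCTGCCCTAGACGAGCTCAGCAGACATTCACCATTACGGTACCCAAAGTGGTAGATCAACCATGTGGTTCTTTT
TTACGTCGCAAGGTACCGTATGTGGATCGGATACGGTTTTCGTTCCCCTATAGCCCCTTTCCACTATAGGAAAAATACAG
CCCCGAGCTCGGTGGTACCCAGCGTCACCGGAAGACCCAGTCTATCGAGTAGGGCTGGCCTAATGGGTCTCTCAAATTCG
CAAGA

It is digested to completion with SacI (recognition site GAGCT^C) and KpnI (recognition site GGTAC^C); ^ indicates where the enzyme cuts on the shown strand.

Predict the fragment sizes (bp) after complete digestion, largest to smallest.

SacI sites (GAGCTC) start at positions 1, 19, 165.
SacI cuts after base 5 of each site (before the last base), so after positions 5, 23, 169.
KpnI sites (GGTACC) start at positions 44, 92, 174.
KpnI cuts after base 5 of each site (before the last base), so after positions 48, 96, 178.
Combined cut positions: 5, 23, 48, 96, 169, 178.
Linear molecule, 6 cuts → 7 fragments:
  1–5 → 5 bp
  6–23 → 18 bp
  24–48 → 25 bp
  49–96 → 48 bp
  97–169 → 73 bp
  170–178 → 9 bp
  179–245 → 67 bp
Sorted largest to smallest: 73, 67, 48, 25, 18, 9, 5 bp.

73, 67, 48, 25, 18, 9, 5 bp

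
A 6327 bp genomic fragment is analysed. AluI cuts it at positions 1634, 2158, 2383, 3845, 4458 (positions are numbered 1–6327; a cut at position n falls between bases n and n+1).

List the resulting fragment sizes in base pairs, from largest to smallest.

Linear molecule, 5 cuts → 6 fragments:
  1634 − 0 = 1634 bp
  2158 − 1634 = 524 bp
  2383 − 2158 = 225 bp
  3845 − 2383 = 1462 bp
  4458 − 3845 = 613 bp
  6327 − 4458 = 1869 bp
Sorted largest to smallest: 1869, 1634, 1462, 613, 524, 225 bp.

1869, 1634, 1462, 613, 524, 225 bp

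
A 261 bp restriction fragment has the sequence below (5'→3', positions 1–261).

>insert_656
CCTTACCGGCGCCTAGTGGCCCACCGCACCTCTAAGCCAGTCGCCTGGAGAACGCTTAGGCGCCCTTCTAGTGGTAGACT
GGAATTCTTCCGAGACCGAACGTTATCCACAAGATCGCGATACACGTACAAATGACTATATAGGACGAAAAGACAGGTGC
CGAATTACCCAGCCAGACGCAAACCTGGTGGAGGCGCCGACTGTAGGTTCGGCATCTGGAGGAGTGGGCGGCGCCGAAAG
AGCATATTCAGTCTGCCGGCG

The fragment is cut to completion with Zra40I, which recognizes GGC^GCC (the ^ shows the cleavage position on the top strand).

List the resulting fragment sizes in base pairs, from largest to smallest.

134, 51, 37, 29, 10 bp

Zra40I sites (GGCGCC) start at positions 8, 59, 193, 230.
Zra40I cuts after base 3 of each site, so after positions 10, 61, 195, 232.
Linear molecule, 4 cuts → 5 fragments:
  1–10 → 10 bp
  11–61 → 51 bp
  62–195 → 134 bp
  196–232 → 37 bp
  233–261 → 29 bp
Sorted largest to smallest: 134, 51, 37, 29, 10 bp.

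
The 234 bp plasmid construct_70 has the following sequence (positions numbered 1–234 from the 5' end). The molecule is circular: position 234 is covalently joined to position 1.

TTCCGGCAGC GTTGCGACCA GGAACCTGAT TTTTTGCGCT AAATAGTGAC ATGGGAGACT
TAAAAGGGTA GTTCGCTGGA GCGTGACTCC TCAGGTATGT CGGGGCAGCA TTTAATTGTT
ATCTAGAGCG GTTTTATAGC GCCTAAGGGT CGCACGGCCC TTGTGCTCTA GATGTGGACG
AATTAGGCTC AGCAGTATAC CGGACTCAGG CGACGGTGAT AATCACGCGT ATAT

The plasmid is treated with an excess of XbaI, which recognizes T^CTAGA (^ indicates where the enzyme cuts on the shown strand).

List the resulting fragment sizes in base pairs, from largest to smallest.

XbaI sites (TCTAGA) start at positions 122, 167.
XbaI cuts after the first base of each site, so after positions 122, 167.
Circular molecule, 2 cuts → 2 fragments:
  123–167 → 45 bp
  168–234 then 1–122 → 67 + 122 = 189 bp
Sorted largest to smallest: 189, 45 bp.

189, 45 bp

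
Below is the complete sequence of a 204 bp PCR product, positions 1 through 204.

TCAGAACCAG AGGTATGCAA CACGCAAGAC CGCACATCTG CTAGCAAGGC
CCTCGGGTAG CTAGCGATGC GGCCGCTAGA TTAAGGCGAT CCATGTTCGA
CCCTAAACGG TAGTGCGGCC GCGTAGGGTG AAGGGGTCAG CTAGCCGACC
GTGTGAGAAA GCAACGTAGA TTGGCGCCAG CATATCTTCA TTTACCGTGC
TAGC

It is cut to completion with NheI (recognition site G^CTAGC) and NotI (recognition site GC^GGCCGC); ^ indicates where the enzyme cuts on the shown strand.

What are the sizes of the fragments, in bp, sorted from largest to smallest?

59, 46, 40, 24, 20, 10, 5 bp

NheI sites (GCTAGC) start at positions 40, 60, 140, 199.
NheI cuts after the first base of each site, so after positions 40, 60, 140, 199.
NotI sites (GCGGCCGC) start at positions 69, 115.
NotI cuts after base 2 of each site, so after positions 70, 116.
Combined cut positions: 40, 60, 70, 116, 140, 199.
Linear molecule, 6 cuts → 7 fragments:
  1–40 → 40 bp
  41–60 → 20 bp
  61–70 → 10 bp
  71–116 → 46 bp
  117–140 → 24 bp
  141–199 → 59 bp
  200–204 → 5 bp
Sorted largest to smallest: 59, 46, 40, 24, 20, 10, 5 bp.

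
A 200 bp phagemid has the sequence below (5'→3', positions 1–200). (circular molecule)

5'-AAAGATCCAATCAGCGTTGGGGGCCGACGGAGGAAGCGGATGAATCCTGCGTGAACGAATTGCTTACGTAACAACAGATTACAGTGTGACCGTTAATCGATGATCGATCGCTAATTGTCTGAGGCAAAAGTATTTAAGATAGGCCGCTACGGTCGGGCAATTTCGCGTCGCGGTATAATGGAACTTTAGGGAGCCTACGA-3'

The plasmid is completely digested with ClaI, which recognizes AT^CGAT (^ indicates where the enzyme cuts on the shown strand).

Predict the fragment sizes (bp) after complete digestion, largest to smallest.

193, 7 bp

ClaI sites (ATCGAT) start at positions 96, 103.
ClaI cuts after base 2 of each site, so after positions 97, 104.
Circular molecule, 2 cuts → 2 fragments:
  98–104 → 7 bp
  105–200 then 1–97 → 96 + 97 = 193 bp
Sorted largest to smallest: 193, 7 bp.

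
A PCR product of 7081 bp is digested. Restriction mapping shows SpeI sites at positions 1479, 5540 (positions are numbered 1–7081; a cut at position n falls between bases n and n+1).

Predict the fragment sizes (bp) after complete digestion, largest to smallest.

4061, 1541, 1479 bp

Linear molecule, 2 cuts → 3 fragments:
  1479 − 0 = 1479 bp
  5540 − 1479 = 4061 bp
  7081 − 5540 = 1541 bp
Sorted largest to smallest: 4061, 1541, 1479 bp.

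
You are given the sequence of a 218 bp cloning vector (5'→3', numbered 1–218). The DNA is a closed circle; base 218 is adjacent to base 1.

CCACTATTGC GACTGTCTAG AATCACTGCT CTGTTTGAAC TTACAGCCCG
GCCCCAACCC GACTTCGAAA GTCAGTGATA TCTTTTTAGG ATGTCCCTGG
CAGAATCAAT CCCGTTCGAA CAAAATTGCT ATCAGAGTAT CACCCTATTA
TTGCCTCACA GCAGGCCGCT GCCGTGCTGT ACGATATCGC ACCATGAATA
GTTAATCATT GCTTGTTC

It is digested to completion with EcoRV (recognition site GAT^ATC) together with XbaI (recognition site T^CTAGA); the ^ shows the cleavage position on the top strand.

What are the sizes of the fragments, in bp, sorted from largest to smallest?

EcoRV sites (GATATC) start at positions 77, 183.
EcoRV cuts after base 3 of each site, so after positions 79, 185.
The XbaI site (TCTAGA) starts at position 16.
XbaI cuts after the first base of each site, so after position 16.
Combined cut positions: 16, 79, 185.
Circular molecule, 3 cuts → 3 fragments:
  17–79 → 63 bp
  80–185 → 106 bp
  186–218 then 1–16 → 33 + 16 = 49 bp
Sorted largest to smallest: 106, 63, 49 bp.

106, 63, 49 bp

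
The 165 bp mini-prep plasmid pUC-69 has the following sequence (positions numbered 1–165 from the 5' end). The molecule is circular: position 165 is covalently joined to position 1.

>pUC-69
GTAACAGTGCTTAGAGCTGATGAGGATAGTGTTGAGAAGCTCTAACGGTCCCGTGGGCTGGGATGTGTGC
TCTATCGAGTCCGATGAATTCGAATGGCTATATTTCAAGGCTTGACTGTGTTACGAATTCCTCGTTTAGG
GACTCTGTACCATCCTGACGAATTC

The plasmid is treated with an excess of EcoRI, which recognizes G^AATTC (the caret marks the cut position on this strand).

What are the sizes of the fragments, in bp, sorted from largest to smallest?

EcoRI sites (GAATTC) start at positions 86, 125, 160.
EcoRI cuts after the first base of each site, so after positions 86, 125, 160.
Circular molecule, 3 cuts → 3 fragments:
  87–125 → 39 bp
  126–160 → 35 bp
  161–165 then 1–86 → 5 + 86 = 91 bp
Sorted largest to smallest: 91, 39, 35 bp.

91, 39, 35 bp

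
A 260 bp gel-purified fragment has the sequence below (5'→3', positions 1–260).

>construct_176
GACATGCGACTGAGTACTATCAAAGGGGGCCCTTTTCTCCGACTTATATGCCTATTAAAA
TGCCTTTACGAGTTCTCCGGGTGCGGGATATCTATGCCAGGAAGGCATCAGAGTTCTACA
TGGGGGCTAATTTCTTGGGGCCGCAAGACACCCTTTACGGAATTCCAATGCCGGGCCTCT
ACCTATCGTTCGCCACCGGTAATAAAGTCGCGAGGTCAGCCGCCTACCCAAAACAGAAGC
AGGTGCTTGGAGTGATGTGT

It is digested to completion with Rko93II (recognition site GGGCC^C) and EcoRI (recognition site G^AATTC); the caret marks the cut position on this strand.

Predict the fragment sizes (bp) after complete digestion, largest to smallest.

129, 100, 31 bp

The Rko93II site (GGGCCC) starts at position 27.
Rko93II cuts after base 5 of each site (before the last base), so after position 31.
The EcoRI site (GAATTC) starts at position 160.
EcoRI cuts after the first base of each site, so after position 160.
Combined cut positions: 31, 160.
Linear molecule, 2 cuts → 3 fragments:
  1–31 → 31 bp
  32–160 → 129 bp
  161–260 → 100 bp
Sorted largest to smallest: 129, 100, 31 bp.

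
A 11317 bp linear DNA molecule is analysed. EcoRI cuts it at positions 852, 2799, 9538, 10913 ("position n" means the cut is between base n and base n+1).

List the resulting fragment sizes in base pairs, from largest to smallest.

Linear molecule, 4 cuts → 5 fragments:
  852 − 0 = 852 bp
  2799 − 852 = 1947 bp
  9538 − 2799 = 6739 bp
  10913 − 9538 = 1375 bp
  11317 − 10913 = 404 bp
Sorted largest to smallest: 6739, 1947, 1375, 852, 404 bp.

6739, 1947, 1375, 852, 404 bp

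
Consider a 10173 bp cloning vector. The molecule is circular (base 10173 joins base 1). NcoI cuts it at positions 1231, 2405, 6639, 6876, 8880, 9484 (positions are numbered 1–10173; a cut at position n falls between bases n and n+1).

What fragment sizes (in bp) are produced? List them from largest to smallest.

Circular molecule, 6 cuts → 6 fragments:
  2405 − 1231 = 1174 bp
  6639 − 2405 = 4234 bp
  6876 − 6639 = 237 bp
  8880 − 6876 = 2004 bp
  9484 − 8880 = 604 bp
  wrap: 10173 − 9484 + 1231 = 1920 bp
Sorted largest to smallest: 4234, 2004, 1920, 1174, 604, 237 bp.

4234, 2004, 1920, 1174, 604, 237 bp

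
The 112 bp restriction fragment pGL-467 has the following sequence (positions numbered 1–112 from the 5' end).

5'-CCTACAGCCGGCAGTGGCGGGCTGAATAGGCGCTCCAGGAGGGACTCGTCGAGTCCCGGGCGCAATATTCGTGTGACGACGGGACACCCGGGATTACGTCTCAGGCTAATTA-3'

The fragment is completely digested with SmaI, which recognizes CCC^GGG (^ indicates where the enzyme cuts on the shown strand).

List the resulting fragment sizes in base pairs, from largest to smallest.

SmaI sites (CCCGGG) start at positions 55, 87.
SmaI cuts after base 3 of each site, so after positions 57, 89.
Linear molecule, 2 cuts → 3 fragments:
  1–57 → 57 bp
  58–89 → 32 bp
  90–112 → 23 bp
Sorted largest to smallest: 57, 32, 23 bp.

57, 32, 23 bp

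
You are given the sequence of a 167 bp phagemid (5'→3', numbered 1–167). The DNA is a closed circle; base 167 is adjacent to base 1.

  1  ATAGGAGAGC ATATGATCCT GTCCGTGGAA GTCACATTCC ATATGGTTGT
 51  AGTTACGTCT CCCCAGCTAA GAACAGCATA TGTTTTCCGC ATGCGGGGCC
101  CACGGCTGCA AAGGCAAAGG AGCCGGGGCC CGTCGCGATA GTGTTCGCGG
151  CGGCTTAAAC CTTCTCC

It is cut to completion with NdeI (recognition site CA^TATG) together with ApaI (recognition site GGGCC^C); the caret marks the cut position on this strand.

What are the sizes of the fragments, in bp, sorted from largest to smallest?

NdeI sites (CATATG) start at positions 10, 40, 77.
NdeI cuts after base 2 of each site, so after positions 11, 41, 78.
ApaI sites (GGGCCC) start at positions 96, 126.
ApaI cuts after base 5 of each site (before the last base), so after positions 100, 130.
Combined cut positions: 11, 41, 78, 100, 130.
Circular molecule, 5 cuts → 5 fragments:
  12–41 → 30 bp
  42–78 → 37 bp
  79–100 → 22 bp
  101–130 → 30 bp
  131–167 then 1–11 → 37 + 11 = 48 bp
Sorted largest to smallest: 48, 37, 30, 30, 22 bp.

48, 37, 30, 30, 22 bp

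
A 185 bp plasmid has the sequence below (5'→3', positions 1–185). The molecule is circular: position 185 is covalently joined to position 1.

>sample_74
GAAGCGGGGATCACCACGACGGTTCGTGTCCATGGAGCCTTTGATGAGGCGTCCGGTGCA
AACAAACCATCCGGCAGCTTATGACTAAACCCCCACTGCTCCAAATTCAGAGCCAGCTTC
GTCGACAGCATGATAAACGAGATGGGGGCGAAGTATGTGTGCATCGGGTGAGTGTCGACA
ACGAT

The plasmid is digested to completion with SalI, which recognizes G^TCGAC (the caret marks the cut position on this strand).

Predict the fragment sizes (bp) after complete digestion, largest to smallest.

132, 53 bp

SalI sites (GTCGAC) start at positions 121, 174.
SalI cuts after the first base of each site, so after positions 121, 174.
Circular molecule, 2 cuts → 2 fragments:
  122–174 → 53 bp
  175–185 then 1–121 → 11 + 121 = 132 bp
Sorted largest to smallest: 132, 53 bp.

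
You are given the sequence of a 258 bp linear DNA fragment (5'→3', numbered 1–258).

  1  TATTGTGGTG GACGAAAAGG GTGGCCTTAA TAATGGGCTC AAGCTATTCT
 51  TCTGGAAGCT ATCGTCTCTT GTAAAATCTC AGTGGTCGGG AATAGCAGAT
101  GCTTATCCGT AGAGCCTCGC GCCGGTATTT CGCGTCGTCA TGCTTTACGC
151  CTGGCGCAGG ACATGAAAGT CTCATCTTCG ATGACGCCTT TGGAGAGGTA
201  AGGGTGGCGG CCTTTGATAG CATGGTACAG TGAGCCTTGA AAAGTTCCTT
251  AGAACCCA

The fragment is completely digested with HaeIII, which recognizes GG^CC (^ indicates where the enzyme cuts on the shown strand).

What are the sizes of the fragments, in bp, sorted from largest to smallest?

HaeIII sites (GGCC) start at positions 23, 209.
HaeIII cuts after base 2 of each site, so after positions 24, 210.
Linear molecule, 2 cuts → 3 fragments:
  1–24 → 24 bp
  25–210 → 186 bp
  211–258 → 48 bp
Sorted largest to smallest: 186, 48, 24 bp.

186, 48, 24 bp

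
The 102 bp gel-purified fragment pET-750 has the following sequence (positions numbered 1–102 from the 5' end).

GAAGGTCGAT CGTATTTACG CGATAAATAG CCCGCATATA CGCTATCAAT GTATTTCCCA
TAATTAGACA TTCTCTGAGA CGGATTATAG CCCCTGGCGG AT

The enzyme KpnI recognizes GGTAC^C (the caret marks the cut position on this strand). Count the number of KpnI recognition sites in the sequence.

No occurrence of GGTACC is present in the sequence.
KpnI does not cut: 0 sites.

0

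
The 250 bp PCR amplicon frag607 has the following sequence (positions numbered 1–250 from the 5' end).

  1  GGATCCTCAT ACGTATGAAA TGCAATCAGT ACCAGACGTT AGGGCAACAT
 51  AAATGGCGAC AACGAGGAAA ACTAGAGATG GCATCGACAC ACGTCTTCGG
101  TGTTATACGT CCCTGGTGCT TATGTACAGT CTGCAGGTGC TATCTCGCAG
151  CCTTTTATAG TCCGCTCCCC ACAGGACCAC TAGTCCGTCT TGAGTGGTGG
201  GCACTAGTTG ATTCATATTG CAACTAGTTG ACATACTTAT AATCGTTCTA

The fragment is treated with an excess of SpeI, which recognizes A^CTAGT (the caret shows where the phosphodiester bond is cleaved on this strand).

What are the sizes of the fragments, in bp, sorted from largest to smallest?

SpeI sites (ACTAGT) start at positions 179, 203, 223.
SpeI cuts after the first base of each site, so after positions 179, 203, 223.
Linear molecule, 3 cuts → 4 fragments:
  1–179 → 179 bp
  180–203 → 24 bp
  204–223 → 20 bp
  224–250 → 27 bp
Sorted largest to smallest: 179, 27, 24, 20 bp.

179, 27, 24, 20 bp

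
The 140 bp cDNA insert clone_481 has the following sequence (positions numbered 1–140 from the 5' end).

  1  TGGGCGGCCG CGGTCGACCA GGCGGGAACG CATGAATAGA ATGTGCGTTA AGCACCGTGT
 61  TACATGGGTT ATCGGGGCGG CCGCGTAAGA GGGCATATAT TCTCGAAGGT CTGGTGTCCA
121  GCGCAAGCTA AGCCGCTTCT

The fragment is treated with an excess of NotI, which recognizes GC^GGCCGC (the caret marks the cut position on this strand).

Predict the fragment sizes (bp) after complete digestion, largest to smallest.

73, 62, 5 bp

NotI sites (GCGGCCGC) start at positions 4, 77.
NotI cuts after base 2 of each site, so after positions 5, 78.
Linear molecule, 2 cuts → 3 fragments:
  1–5 → 5 bp
  6–78 → 73 bp
  79–140 → 62 bp
Sorted largest to smallest: 73, 62, 5 bp.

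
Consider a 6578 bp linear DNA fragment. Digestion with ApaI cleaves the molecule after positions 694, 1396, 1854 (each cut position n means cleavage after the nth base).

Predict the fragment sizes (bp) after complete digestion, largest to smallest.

Linear molecule, 3 cuts → 4 fragments:
  694 − 0 = 694 bp
  1396 − 694 = 702 bp
  1854 − 1396 = 458 bp
  6578 − 1854 = 4724 bp
Sorted largest to smallest: 4724, 702, 694, 458 bp.

4724, 702, 694, 458 bp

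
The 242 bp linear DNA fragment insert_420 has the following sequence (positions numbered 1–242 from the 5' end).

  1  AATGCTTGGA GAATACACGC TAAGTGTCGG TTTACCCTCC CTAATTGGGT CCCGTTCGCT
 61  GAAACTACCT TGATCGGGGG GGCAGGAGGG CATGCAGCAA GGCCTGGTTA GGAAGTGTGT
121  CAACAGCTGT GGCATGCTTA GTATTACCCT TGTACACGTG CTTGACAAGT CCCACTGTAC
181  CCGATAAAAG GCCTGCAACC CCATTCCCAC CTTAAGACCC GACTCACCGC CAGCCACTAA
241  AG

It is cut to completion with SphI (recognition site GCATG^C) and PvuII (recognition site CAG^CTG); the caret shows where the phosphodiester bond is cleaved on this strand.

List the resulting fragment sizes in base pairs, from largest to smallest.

106, 94, 32, 10 bp

SphI sites (GCATGC) start at positions 90, 132.
SphI cuts after base 5 of each site (before the last base), so after positions 94, 136.
The PvuII site (CAGCTG) starts at position 124.
PvuII cuts after base 3 of each site, so after position 126.
Combined cut positions: 94, 126, 136.
Linear molecule, 3 cuts → 4 fragments:
  1–94 → 94 bp
  95–126 → 32 bp
  127–136 → 10 bp
  137–242 → 106 bp
Sorted largest to smallest: 106, 94, 32, 10 bp.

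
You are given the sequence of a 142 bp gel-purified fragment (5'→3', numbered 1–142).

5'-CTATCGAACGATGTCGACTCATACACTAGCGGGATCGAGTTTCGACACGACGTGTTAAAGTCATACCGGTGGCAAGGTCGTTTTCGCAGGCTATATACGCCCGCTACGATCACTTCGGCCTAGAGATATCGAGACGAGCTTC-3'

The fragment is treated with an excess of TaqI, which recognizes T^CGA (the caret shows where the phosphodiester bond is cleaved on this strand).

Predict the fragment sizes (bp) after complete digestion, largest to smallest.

TaqI sites (TCGA) start at positions 4, 14, 35, 42, 129.
TaqI cuts after the first base of each site, so after positions 4, 14, 35, 42, 129.
Linear molecule, 5 cuts → 6 fragments:
  1–4 → 4 bp
  5–14 → 10 bp
  15–35 → 21 bp
  36–42 → 7 bp
  43–129 → 87 bp
  130–142 → 13 bp
Sorted largest to smallest: 87, 21, 13, 10, 7, 4 bp.

87, 21, 13, 10, 7, 4 bp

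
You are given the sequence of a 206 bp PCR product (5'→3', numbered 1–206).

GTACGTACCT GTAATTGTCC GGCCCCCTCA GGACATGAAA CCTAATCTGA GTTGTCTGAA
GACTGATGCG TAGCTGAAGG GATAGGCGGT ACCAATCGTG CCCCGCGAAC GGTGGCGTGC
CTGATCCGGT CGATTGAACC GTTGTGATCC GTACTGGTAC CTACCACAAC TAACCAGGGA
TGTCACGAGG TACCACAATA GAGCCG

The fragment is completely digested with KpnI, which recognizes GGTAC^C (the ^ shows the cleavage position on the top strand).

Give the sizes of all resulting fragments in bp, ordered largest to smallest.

KpnI sites (GGTACC) start at positions 88, 156, 189.
KpnI cuts after base 5 of each site (before the last base), so after positions 92, 160, 193.
Linear molecule, 3 cuts → 4 fragments:
  1–92 → 92 bp
  93–160 → 68 bp
  161–193 → 33 bp
  194–206 → 13 bp
Sorted largest to smallest: 92, 68, 33, 13 bp.

92, 68, 33, 13 bp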